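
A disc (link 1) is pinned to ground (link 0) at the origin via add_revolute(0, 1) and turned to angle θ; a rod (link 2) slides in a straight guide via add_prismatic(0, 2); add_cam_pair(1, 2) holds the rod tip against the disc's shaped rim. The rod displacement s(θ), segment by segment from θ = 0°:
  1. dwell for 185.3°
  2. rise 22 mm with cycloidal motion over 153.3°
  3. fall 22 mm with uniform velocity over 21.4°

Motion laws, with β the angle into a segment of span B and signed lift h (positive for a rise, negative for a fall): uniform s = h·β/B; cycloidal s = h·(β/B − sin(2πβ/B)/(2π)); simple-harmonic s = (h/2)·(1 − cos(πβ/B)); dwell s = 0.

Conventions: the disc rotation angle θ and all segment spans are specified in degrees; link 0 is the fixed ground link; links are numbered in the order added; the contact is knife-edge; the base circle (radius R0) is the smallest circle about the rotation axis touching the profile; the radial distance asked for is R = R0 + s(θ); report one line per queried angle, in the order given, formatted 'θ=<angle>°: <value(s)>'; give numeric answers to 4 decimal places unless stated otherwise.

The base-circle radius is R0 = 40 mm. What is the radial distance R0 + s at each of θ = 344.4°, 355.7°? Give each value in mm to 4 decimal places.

segment 1 (0° to 185.3°, dwell): s unchanged at 0.0000
segment 2 (185.3° to 338.6°, cycloidal, h = 22) is passed completely: s = 0.0000 + (22) = 22.0000
θ = 344.4° falls in segment 3 (338.6° to 360°, uniform, h = -22): β = 344.4 − 338.6 = 5.8°, B = 21.4°; Δs = -22·5.8/21.4 = -5.9626; s = 22.0000 − 5.9626 = 16.0374
θ = 355.7° falls in segment 3 (338.6° to 360°, uniform, h = -22): β = 355.7 − 338.6 = 17.1°, B = 21.4°; Δs = -22·17.1/21.4 = -17.5794; s = 22.0000 − 17.5794 = 4.4206
θ=344.4°: R = R0 + s = 40 + 16.0374 = 56.0374
θ=355.7°: R = R0 + s = 40 + 4.4206 = 44.4206

θ=344.4°: 56.0374
θ=355.7°: 44.4206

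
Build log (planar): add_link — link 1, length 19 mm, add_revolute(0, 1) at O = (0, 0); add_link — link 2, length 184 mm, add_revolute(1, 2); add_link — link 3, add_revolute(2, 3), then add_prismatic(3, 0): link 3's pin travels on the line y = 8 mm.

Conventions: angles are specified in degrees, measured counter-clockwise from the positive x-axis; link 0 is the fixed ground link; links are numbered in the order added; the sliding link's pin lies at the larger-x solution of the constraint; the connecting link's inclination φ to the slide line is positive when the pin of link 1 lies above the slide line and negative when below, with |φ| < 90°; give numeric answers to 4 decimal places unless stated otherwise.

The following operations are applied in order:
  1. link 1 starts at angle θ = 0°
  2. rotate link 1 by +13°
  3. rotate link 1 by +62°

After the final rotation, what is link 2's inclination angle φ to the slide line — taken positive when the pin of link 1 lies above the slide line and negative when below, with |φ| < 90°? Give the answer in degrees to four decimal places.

geometry: r = 19 mm, L = 184 mm, e = 8 mm; θ starts at 0°
rotate link 1 by +13°: θ ← 0° +13° = 13°
rotate link 1 by +62°: θ ← 13° +62° = 75°
h = r sin θ − e = 18.352591 − 8 = 10.352591
sin φ = h / L = 10.352591 / 184 = 0.05626408
φ = arcsin(0.05626408) = 3.225398°

3.2254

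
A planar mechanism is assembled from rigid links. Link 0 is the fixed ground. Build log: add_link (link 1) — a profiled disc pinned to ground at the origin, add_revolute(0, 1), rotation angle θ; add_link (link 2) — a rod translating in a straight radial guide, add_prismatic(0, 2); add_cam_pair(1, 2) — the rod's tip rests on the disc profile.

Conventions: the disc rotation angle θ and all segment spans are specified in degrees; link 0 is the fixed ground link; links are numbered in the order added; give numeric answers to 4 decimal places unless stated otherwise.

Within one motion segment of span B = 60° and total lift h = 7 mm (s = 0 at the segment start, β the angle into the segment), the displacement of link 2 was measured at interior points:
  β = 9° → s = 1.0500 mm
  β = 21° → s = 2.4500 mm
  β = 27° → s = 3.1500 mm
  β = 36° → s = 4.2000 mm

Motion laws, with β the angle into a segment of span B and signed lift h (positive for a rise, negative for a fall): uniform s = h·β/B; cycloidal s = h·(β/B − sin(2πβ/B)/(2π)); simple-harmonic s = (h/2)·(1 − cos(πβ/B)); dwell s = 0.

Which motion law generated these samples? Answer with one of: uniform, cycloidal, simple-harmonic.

candidates at β/B = r: uniform s = h·r (linear in β); cycloidal s = h·(r − sin(2πr)/(2π)); simple-harmonic s = (h/2)(1 − cos(πr))
β=9°: printed 1.0500 | uniform 1.0500, cycloidal 0.1487, simple-harmonic 0.3815
β=21°: printed 2.4500 | uniform 2.4500, cycloidal 1.5487, simple-harmonic 1.9110
β=27°: printed 3.1500 | uniform 3.1500, cycloidal 2.8057, simple-harmonic 2.9525
β=36°: printed 4.2000 | uniform 4.2000, cycloidal 4.8548, simple-harmonic 4.5816
only one law matches every sample → uniform

uniform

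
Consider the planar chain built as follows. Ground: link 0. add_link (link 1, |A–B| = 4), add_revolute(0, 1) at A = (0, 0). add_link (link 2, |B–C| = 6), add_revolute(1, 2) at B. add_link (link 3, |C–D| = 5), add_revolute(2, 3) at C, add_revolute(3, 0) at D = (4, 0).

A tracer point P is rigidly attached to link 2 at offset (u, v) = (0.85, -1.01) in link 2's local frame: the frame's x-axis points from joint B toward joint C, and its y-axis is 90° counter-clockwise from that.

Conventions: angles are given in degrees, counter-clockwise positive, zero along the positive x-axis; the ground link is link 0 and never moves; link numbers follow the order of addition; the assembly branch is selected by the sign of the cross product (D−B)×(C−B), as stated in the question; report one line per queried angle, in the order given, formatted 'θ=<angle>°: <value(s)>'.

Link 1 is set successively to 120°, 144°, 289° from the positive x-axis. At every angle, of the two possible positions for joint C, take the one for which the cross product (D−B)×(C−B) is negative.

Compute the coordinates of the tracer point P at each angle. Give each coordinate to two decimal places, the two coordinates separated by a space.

A=(0,0), D=(4.00,0)
θ=120°: B = A + 4.00·(cos120°, sin120°) = (-2.0000, 3.4641)
θ=120°: |BD| = 6.9282
θ=120°: circle(B,6.00) ∩ circle(D,5.00): a=4.2580, h=4.2273
θ=120°:   candidates: C₊=(3.8011,4.9960) cross=29.287; C₋=(-0.4261,-2.3258) cross=-29.287
θ=120°:   branch - wants cross < 0 → take C=(-0.4261,-2.3258) (cross=-29.287)
θ=120°: ex = (C−B)/|BC| = (0.2623,-0.9650); ey = (0.9650,0.2623)
θ=120°: P = B + 0.85·ex + -1.01·ey = (-2.7517,2.3789)
θ=144°: B = A + 4.00·(cos144°, sin144°) = (-3.2361, 2.3511)
θ=144°: |BD| = 7.6085
θ=144°: circle(B,6.00) ∩ circle(D,5.00): a=4.5271, h=3.9377
θ=144°:   candidates: C₊=(2.2863,4.6971) cross=29.960; C₋=(-0.1473,-2.7928) cross=-29.960
θ=144°:   branch - wants cross < 0 → take C=(-0.1473,-2.7928) (cross=-29.960)
θ=144°: ex = (C−B)/|BC| = (0.5148,-0.8573); ey = (0.8573,0.5148)
θ=144°: P = B + 0.85·ex + -1.01·ey = (-3.6644,1.1025)
θ=289°: B = A + 4.00·(cos289°, sin289°) = (1.3023, -3.7821)
θ=289°: |BD| = 4.6456
θ=289°: circle(B,6.00) ∩ circle(D,5.00): a=3.5067, h=4.8686
θ=289°:   candidates: C₊=(-0.6249,1.9000) cross=22.618; C₋=(7.3022,-3.7544) cross=-22.618
θ=289°:   branch - wants cross < 0 → take C=(7.3022,-3.7544) (cross=-22.618)
θ=289°: ex = (C−B)/|BC| = (1.0000,0.0046); ey = (-0.0046,1.0000)
θ=289°: P = B + 0.85·ex + -1.01·ey = (2.1569,-4.7881)

θ=120°: -2.75 2.38
θ=144°: -3.66 1.10
θ=289°: 2.16 -4.79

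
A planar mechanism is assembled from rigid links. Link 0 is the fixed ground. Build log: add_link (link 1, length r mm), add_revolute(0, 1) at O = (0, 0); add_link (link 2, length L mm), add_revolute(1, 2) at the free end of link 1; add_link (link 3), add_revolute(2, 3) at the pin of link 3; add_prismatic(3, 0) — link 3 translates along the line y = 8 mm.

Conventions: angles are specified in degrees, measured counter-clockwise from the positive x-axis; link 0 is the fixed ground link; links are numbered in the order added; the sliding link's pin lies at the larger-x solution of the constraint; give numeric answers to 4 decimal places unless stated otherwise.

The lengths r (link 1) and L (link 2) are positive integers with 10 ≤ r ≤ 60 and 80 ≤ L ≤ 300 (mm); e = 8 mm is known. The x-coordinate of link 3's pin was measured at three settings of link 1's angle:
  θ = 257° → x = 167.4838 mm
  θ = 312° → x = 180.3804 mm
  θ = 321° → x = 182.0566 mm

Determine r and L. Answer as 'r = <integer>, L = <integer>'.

constraint per measurement: (x − r cos θ)² + (r sin θ − e)² = L²
subtracting the θ₁ and θ₂ equations cancels the r² and L² terms:
r = (x₁² − x₂²) / (2[(x₁cos θ₁ + e sin θ₁) − (x₂cos θ₂ + e sin θ₂)]) = 14.0000 → r = 14
L² = (x₁ − r cos θ₁)² + (r sin θ₁ − e)² = 29584.0006 → L = 172.0000 → L = 172
check at θ₃=321°: x = 182.0566 (printed 182.0566) ✓

r = 14, L = 172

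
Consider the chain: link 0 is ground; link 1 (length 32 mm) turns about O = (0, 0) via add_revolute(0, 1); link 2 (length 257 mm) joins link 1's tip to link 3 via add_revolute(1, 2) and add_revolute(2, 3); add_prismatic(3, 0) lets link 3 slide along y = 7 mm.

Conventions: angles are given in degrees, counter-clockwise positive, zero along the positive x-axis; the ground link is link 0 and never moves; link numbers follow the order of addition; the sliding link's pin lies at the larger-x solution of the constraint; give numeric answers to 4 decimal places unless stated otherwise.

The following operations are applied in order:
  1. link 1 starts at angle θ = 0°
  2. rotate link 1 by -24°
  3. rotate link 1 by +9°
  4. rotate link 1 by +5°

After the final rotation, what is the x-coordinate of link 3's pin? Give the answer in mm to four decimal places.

geometry: r = 32 mm, L = 257 mm, e = 7 mm; θ starts at 0°
rotate link 1 by -24°: θ ← 0° -24° = -24°
rotate link 1 by +9°: θ ← -24° +9° = -15°
rotate link 1 by +5°: θ ← -15° +5° = -10°
crank pin P = (r cos θ, r sin θ) = (31.513848, -5.556742)
h = r sin θ − e = -5.556742 − 7 = -12.556742
x = r cos θ + √(L² − h²) = 31.513848 + 256.693062 = 288.206910

288.2069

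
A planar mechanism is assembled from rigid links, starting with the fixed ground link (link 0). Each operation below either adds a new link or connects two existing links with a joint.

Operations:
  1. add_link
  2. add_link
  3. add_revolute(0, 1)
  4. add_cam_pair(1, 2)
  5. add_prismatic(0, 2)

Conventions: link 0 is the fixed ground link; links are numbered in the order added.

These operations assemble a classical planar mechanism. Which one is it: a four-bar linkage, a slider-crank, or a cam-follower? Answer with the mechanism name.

links: 3 (incl. ground); joints: 1 revolute, 1 prismatic, 1 higher (cam) pair, forming one closed loop
3 links, revolute + prismatic + higher pair in one loop → cam-follower

cam-follower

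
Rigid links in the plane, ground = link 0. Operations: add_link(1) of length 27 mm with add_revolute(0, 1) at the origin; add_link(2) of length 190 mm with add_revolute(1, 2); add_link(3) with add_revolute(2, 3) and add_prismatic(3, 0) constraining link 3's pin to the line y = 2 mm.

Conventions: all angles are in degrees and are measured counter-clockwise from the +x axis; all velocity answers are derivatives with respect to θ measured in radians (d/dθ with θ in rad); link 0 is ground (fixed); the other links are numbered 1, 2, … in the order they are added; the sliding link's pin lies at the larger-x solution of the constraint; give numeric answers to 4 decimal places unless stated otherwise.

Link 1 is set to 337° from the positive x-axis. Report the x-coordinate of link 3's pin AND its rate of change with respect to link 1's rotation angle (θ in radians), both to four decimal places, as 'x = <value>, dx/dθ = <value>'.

geometry: r = 27 mm, L = 190 mm, e = 2 mm
crank pin P = (r cos θ, r sin θ) = (24.853631, -10.549740)
h = r sin θ − e = -10.549740 − 2 = -12.549740
x = r cos θ + √(L² − h²) = 24.853631 + 189.585084 = 214.438715
dx/dθ = −r sin θ − h·r cos θ/√(L² − h²) (θ in radians; h = -12.549740) = 12.194947

x = 214.4387, dx/dθ = 12.1949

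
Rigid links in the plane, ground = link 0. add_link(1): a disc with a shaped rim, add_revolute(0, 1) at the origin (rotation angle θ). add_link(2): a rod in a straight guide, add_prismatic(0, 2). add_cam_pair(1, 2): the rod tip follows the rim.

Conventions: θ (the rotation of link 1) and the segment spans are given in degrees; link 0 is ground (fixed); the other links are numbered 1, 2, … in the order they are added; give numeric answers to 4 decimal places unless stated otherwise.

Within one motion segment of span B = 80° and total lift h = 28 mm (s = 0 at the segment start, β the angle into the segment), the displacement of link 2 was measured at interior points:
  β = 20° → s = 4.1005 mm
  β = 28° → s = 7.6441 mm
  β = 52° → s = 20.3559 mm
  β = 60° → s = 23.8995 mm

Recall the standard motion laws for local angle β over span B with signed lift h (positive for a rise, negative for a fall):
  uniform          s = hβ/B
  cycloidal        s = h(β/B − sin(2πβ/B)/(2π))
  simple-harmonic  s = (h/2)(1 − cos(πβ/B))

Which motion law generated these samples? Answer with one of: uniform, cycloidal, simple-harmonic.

candidates at β/B = r: uniform s = h·r (linear in β); cycloidal s = h·(r − sin(2πr)/(2π)); simple-harmonic s = (h/2)(1 − cos(πr))
β=20°: printed 4.1005 | uniform 7.0000, cycloidal 2.5437, simple-harmonic 4.1005
β=28°: printed 7.6441 | uniform 9.8000, cycloidal 6.1947, simple-harmonic 7.6441
β=52°: printed 20.3559 | uniform 18.2000, cycloidal 21.8053, simple-harmonic 20.3559
β=60°: printed 23.8995 | uniform 21.0000, cycloidal 25.4563, simple-harmonic 23.8995
only one law matches every sample → simple-harmonic

simple-harmonic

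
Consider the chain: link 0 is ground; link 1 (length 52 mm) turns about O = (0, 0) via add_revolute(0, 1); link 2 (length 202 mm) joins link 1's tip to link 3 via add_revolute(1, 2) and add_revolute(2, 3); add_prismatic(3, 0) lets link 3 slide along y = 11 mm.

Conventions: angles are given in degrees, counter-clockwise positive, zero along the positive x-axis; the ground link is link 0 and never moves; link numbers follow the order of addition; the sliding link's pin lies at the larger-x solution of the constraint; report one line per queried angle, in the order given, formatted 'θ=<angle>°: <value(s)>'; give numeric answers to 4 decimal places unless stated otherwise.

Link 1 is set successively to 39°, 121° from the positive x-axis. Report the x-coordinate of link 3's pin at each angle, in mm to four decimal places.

geometry: r = 52 mm, L = 202 mm, e = 11 mm
θ=39°: crank pin P = (r cos θ, r sin θ) = (40.411590, 32.724660)
θ=39°: h = r sin θ − e = 32.724660 − 11 = 21.724660
θ=39°: x = r cos θ + √(L² − h²) = 40.411590 + 200.828382 = 241.239972
θ=121°: crank pin P = (r cos θ, r sin θ) = (-26.781980, 44.572700)
θ=121°: h = r sin θ − e = 44.572700 − 11 = 33.572700
θ=121°: x = r cos θ + √(L² − h²) = -26.781980 + 199.190547 = 172.408567

θ=39°: 241.2400
θ=121°: 172.4086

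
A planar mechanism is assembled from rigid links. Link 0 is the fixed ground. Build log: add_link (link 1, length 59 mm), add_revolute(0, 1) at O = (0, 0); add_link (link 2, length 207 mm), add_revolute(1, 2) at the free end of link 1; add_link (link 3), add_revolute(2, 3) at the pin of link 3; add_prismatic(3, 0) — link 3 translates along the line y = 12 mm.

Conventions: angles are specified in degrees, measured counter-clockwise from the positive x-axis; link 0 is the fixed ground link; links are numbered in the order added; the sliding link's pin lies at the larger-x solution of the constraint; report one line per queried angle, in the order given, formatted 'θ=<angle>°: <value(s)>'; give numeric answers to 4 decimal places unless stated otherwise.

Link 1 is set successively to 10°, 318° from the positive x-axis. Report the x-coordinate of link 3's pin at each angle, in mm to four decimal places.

geometry: r = 59 mm, L = 207 mm, e = 12 mm
θ=10°: crank pin P = (r cos θ, r sin θ) = (58.103657, 10.245242)
θ=10°: h = r sin θ − e = 10.245242 − 12 = -1.754758
θ=10°: x = r cos θ + √(L² − h²) = 58.103657 + 206.992562 = 265.096220
θ=318°: crank pin P = (r cos θ, r sin θ) = (43.845545, -39.478706)
θ=318°: h = r sin θ − e = -39.478706 − 12 = -51.478706
θ=318°: x = r cos θ + √(L² − h²) = 43.845545 + 200.496740 = 244.342285

θ=10°: 265.0962
θ=318°: 244.3423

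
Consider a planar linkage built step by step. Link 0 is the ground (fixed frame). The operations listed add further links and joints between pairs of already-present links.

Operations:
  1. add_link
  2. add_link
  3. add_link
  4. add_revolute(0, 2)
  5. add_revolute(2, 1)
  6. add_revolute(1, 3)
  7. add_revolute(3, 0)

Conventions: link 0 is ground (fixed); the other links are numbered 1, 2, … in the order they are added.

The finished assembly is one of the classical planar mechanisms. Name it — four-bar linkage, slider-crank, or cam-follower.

links: 4 (incl. ground); joints: 4 revolute, 0 prismatic, 0 higher (cam) pair, forming one closed loop
4 links in a single 4R loop → four-bar linkage

four-bar linkage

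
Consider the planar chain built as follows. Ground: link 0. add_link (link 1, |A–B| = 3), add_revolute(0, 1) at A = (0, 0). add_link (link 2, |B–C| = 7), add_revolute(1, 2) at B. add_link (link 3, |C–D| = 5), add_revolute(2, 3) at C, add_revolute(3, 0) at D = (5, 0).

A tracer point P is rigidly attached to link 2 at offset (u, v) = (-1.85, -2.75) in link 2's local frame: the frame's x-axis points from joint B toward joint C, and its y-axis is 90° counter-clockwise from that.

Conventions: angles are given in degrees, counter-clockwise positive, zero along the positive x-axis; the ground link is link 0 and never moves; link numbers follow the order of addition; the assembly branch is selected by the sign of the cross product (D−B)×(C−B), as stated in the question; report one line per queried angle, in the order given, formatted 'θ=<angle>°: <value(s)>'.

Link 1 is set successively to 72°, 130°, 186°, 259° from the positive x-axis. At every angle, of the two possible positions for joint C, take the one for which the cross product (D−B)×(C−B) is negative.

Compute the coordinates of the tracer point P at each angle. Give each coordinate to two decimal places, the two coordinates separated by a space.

A=(0,0), D=(5.00,0)
θ=72°: B = A + 3.00·(cos72°, sin72°) = (0.9271, 2.8532)
θ=72°: |BD| = 4.9729
θ=72°: circle(B,7.00) ∩ circle(D,5.00): a=4.8995, h=4.9995
θ=72°:   candidates: C₊=(7.8083,4.1368) cross=24.862; C₋=(2.0715,-4.0526) cross=-24.862
θ=72°:   branch - wants cross < 0 → take C=(2.0715,-4.0526) (cross=-24.862)
θ=72°: ex = (C−B)/|BC| = (0.1635,-0.9865); ey = (0.9865,0.1635)
θ=72°: P = B + -1.85·ex + -2.75·ey = (-2.0884,4.2287)
θ=130°: B = A + 3.00·(cos130°, sin130°) = (-1.9284, 2.2981)
θ=130°: |BD| = 7.2996
θ=130°: circle(B,7.00) ∩ circle(D,5.00): a=5.2937, h=4.5800
θ=130°:   candidates: C₊=(4.5381,4.9786) cross=33.432; C₋=(1.6542,-3.7156) cross=-33.432
θ=130°:   branch - wants cross < 0 → take C=(1.6542,-3.7156) (cross=-33.432)
θ=130°: ex = (C−B)/|BC| = (0.5118,-0.8591); ey = (0.8591,0.5118)
θ=130°: P = B + -1.85·ex + -2.75·ey = (-5.2377,2.4800)
θ=186°: B = A + 3.00·(cos186°, sin186°) = (-2.9836, -0.3136)
θ=186°: |BD| = 7.9897
θ=186°: circle(B,7.00) ∩ circle(D,5.00): a=5.4968, h=4.3342
θ=186°:   candidates: C₊=(2.3389,4.2330) cross=34.629; C₋=(2.6791,-4.4287) cross=-34.629
θ=186°:   branch - wants cross < 0 → take C=(2.6791,-4.4287) (cross=-34.629)
θ=186°: ex = (C−B)/|BC| = (0.8090,-0.5879); ey = (0.5879,0.8090)
θ=186°: P = B + -1.85·ex + -2.75·ey = (-6.0968,-1.4506)
θ=259°: B = A + 3.00·(cos259°, sin259°) = (-0.5724, -2.9449)
θ=259°: |BD| = 6.3027
θ=259°: circle(B,7.00) ∩ circle(D,5.00): a=5.0553, h=4.8419
θ=259°:   candidates: C₊=(1.6348,3.6980) cross=30.517; C₋=(6.1594,-4.8637) cross=-30.517
θ=259°:   branch - wants cross < 0 → take C=(6.1594,-4.8637) (cross=-30.517)
θ=259°: ex = (C−B)/|BC| = (0.9617,-0.2741); ey = (0.2741,0.9617)
θ=259°: P = B + -1.85·ex + -2.75·ey = (-3.1054,-5.0824)

θ=72°: -2.09 4.23
θ=130°: -5.24 2.48
θ=186°: -6.10 -1.45
θ=259°: -3.11 -5.08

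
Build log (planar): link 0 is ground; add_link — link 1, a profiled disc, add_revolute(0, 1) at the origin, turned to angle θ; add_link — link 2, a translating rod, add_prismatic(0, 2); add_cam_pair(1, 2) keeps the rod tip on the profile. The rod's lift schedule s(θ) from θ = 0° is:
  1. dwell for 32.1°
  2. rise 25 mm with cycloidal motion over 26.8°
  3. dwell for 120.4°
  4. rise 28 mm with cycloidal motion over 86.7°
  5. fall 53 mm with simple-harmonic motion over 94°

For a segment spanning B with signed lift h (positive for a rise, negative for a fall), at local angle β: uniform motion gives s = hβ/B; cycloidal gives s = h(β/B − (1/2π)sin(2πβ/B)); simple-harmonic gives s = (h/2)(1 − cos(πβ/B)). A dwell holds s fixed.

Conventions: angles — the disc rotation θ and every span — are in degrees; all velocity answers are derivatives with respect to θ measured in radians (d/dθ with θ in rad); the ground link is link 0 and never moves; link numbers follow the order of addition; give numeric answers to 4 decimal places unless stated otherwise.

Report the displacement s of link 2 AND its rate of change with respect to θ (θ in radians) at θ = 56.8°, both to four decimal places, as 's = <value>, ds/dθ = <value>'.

seg 1 [0°–32.1°] dwell: s stays 0.0000
seg 2 [32.1°–58.9°] cycloidal, h=25: θ=56.8° here. β=24.7, B=26.8. 25·(0.9216 − sin(2π·0.9216)/(2π)) = 24.9218 → s = 24.9218
velocity in seg [32.1°–58.9°] (cycloidal), θ in radians: β = 24.7° = 0.4311 rad, B = 26.8° = 0.4677 rad; ds/dθ = (h/B)(1 − cos(2πβ/B)) = (25/0.4677)(1 − cos(2π·0.9216)) = 6.347988 mm/rad

s = 24.9218, ds/dθ = 6.3480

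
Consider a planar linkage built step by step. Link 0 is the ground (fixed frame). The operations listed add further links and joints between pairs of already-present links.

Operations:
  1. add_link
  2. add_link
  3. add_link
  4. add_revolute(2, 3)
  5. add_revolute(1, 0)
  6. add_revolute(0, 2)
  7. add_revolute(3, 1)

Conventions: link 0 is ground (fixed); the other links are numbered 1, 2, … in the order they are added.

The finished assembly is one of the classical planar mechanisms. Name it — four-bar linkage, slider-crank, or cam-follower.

links: 4 (incl. ground); joints: 4 revolute, 0 prismatic, 0 higher (cam) pair, forming one closed loop
4 links in a single 4R loop → four-bar linkage

four-bar linkage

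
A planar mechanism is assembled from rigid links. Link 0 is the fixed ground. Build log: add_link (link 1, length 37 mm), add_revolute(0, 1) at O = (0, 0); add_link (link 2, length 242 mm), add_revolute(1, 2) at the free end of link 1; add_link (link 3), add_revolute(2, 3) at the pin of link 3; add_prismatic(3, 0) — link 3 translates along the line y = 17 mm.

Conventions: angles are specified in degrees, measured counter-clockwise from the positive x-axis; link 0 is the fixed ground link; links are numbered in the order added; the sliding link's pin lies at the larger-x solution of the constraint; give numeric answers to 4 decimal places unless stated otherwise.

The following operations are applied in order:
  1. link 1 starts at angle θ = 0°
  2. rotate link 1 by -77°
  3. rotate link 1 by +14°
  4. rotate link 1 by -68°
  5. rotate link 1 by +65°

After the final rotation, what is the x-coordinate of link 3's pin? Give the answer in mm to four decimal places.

geometry: r = 37 mm, L = 242 mm, e = 17 mm; θ starts at 0°
rotate link 1 by -77°: θ ← 0° -77° = -77°
rotate link 1 by +14°: θ ← -77° +14° = -63°
rotate link 1 by -68°: θ ← -63° -68° = -131°
rotate link 1 by +65°: θ ← -131° +65° = -66°
crank pin P = (r cos θ, r sin θ) = (15.049256, -33.801182)
h = r sin θ − e = -33.801182 − 17 = -50.801182
x = r cos θ + √(L² − h²) = 15.049256 + 236.607777 = 251.657032

251.6570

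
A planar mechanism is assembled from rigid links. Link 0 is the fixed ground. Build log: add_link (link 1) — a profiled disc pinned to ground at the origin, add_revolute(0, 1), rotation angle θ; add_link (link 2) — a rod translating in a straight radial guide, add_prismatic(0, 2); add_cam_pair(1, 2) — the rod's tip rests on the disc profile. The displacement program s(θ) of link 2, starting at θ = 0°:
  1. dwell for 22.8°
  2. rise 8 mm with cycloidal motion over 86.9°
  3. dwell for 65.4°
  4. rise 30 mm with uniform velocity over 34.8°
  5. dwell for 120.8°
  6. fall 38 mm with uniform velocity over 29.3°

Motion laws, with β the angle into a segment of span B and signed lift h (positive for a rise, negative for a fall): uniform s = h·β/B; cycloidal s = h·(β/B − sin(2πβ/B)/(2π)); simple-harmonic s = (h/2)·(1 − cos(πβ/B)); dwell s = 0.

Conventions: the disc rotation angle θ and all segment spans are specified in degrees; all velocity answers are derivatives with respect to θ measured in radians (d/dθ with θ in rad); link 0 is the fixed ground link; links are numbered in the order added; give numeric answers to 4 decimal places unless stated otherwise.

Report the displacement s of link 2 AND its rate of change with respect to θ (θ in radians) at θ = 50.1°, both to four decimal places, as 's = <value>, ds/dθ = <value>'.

seg 1 [0°–22.8°] dwell: s stays 0.0000
seg 2 [22.8°–109.7°] cycloidal, h=8: θ=50.1° here. β=27.3, B=86.9. 8·(0.3142 − sin(2π·0.3142)/(2π)) = 1.3420 → s = 1.3420
velocity in seg [22.8°–109.7°] (cycloidal), θ in radians: β = 27.3° = 0.4765 rad, B = 86.9° = 1.5167 rad; ds/dθ = (h/B)(1 − cos(2πβ/B)) = (8/1.5167)(1 − cos(2π·0.3142)) = 7.343697 mm/rad

s = 1.3420, ds/dθ = 7.3437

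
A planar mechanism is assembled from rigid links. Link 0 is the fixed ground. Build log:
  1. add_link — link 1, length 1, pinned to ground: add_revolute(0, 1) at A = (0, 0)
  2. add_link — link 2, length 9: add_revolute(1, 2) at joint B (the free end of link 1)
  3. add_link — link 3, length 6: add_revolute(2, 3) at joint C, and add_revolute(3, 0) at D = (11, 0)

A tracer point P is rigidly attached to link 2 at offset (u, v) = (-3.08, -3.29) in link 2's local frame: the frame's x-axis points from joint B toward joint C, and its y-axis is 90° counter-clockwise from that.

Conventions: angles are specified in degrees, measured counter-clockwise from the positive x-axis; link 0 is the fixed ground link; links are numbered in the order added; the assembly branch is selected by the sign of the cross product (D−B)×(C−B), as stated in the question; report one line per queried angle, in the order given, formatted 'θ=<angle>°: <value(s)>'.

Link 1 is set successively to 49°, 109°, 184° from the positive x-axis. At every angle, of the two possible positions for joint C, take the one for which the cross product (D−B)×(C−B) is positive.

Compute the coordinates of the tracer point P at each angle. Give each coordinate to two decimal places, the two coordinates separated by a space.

A=(0,0), D=(11.00,0)
θ=49°: B = A + 1.00·(cos49°, sin49°) = (0.6561, 0.7547)
θ=49°: |BD| = 10.3714
θ=49°: circle(B,9.00) ∩ circle(D,6.00): a=7.3551, h=5.1867
θ=49°:   candidates: C₊=(8.3691,5.3924) cross=53.794; C₋=(7.6143,-4.9535) cross=-53.794
θ=49°:   branch + wants cross > 0 → take C=(8.3691,5.3924) (cross=53.794)
θ=49°: ex = (C−B)/|BC| = (0.8570,0.5153); ey = (-0.5153,0.8570)
θ=49°: P = B + -3.08·ex + -3.29·ey = (-0.2882,-3.6520)
θ=109°: B = A + 1.00·(cos109°, sin109°) = (-0.3256, 0.9455)
θ=109°: |BD| = 11.3650
θ=109°: circle(B,9.00) ∩ circle(D,6.00): a=7.6623, h=4.7212
θ=109°:   candidates: C₊=(7.7029,5.0129) cross=53.656; C₋=(6.9173,-4.3968) cross=-53.656
θ=109°:   branch + wants cross > 0 → take C=(7.7029,5.0129) (cross=53.656)
θ=109°: ex = (C−B)/|BC| = (0.8921,0.4519); ey = (-0.4519,0.8921)
θ=109°: P = B + -3.08·ex + -3.29·ey = (-1.5862,-3.3813)
θ=184°: B = A + 1.00·(cos184°, sin184°) = (-0.9976, -0.0698)
θ=184°: |BD| = 11.9978
θ=184°: circle(B,9.00) ∩ circle(D,6.00): a=7.8742, h=4.3585
θ=184°:   candidates: C₊=(6.8512,4.3344) cross=52.292; C₋=(6.9019,-4.3824) cross=-52.292
θ=184°:   branch + wants cross > 0 → take C=(6.8512,4.3344) (cross=52.292)
θ=184°: ex = (C−B)/|BC| = (0.8721,0.4894); ey = (-0.4894,0.8721)
θ=184°: P = B + -3.08·ex + -3.29·ey = (-2.0736,-4.4461)

θ=49°: -0.29 -3.65
θ=109°: -1.59 -3.38
θ=184°: -2.07 -4.45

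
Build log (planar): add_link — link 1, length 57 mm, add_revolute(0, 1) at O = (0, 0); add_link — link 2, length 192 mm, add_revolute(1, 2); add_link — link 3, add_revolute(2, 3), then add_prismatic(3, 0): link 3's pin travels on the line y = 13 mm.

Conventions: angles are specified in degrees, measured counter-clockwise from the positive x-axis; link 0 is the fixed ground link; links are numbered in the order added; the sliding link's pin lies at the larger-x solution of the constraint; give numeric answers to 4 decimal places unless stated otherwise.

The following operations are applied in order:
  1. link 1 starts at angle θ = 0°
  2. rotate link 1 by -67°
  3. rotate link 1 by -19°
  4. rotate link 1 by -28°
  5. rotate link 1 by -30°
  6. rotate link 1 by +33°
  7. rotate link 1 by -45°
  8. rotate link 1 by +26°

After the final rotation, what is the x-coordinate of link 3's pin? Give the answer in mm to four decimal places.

geometry: r = 57 mm, L = 192 mm, e = 13 mm; θ starts at 0°
rotate link 1 by -67°: θ ← 0° -67° = -67°
rotate link 1 by -19°: θ ← -67° -19° = -86°
rotate link 1 by -28°: θ ← -86° -28° = -114°
rotate link 1 by -30°: θ ← -114° -30° = -144°
rotate link 1 by +33°: θ ← -144° +33° = -111°
rotate link 1 by -45°: θ ← -111° -45° = -156°
rotate link 1 by +26°: θ ← -156° +26° = -130°
crank pin P = (r cos θ, r sin θ) = (-36.638894, -43.664533)
h = r sin θ − e = -43.664533 − 13 = -56.664533
x = r cos θ + √(L² − h²) = -36.638894 + 183.447896 = 146.809003

146.8090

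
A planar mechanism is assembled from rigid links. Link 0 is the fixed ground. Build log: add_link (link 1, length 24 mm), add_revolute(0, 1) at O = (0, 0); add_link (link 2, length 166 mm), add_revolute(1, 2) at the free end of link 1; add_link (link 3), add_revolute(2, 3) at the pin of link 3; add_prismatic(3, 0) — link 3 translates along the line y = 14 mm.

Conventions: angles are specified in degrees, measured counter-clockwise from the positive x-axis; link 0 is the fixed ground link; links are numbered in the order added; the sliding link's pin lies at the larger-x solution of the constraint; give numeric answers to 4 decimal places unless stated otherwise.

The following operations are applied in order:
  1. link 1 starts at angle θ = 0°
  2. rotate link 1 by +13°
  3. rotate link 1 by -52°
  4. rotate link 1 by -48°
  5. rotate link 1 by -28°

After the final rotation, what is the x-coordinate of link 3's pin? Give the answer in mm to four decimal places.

geometry: r = 24 mm, L = 166 mm, e = 14 mm; θ starts at 0°
rotate link 1 by +13°: θ ← 0° +13° = 13°
rotate link 1 by -52°: θ ← 13° -52° = -39°
rotate link 1 by -48°: θ ← -39° -48° = -87°
rotate link 1 by -28°: θ ← -87° -28° = -115°
crank pin P = (r cos θ, r sin θ) = (-10.142838, -21.751387)
h = r sin θ − e = -21.751387 − 14 = -35.751387
x = r cos θ + √(L² − h²) = -10.142838 + 162.104406 = 151.961567

151.9616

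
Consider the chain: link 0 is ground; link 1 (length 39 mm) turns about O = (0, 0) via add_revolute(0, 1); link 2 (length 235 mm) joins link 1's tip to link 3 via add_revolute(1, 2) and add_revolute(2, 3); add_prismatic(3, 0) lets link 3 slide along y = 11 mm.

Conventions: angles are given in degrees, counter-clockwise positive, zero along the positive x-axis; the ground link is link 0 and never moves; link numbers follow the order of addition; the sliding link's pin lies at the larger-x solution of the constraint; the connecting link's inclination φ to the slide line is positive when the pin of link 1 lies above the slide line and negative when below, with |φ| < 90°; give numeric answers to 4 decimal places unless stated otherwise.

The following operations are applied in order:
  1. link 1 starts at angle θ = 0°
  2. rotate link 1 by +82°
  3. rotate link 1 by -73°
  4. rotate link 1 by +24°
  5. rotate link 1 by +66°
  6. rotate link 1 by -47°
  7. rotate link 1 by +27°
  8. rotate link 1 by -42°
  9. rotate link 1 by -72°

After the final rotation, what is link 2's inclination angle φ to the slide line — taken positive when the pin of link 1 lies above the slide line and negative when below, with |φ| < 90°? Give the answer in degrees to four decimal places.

geometry: r = 39 mm, L = 235 mm, e = 11 mm; θ starts at 0°
rotate link 1 by +82°: θ ← 0° +82° = 82°
rotate link 1 by -73°: θ ← 82° -73° = 9°
rotate link 1 by +24°: θ ← 9° +24° = 33°
rotate link 1 by +66°: θ ← 33° +66° = 99°
rotate link 1 by -47°: θ ← 99° -47° = 52°
rotate link 1 by +27°: θ ← 52° +27° = 79°
rotate link 1 by -42°: θ ← 79° -42° = 37°
rotate link 1 by -72°: θ ← 37° -72° = -35°
h = r sin θ − e = -22.369481 − 11 = -33.369481
sin φ = h / L = -33.369481 / 235 = -0.14199779
φ = arcsin(-0.14199779) = -8.163466°

-8.1635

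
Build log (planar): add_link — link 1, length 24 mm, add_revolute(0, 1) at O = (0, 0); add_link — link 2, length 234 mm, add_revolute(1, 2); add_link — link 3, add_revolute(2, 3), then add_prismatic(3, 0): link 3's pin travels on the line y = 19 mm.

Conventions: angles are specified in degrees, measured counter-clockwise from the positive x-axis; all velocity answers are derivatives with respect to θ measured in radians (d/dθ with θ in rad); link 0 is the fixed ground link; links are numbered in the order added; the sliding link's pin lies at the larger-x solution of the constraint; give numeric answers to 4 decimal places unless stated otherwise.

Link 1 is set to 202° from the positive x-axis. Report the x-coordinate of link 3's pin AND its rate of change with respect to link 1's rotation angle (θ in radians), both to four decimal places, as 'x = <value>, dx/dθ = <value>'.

geometry: r = 24 mm, L = 234 mm, e = 19 mm
crank pin P = (r cos θ, r sin θ) = (-22.252413, -8.990558)
h = r sin θ − e = -8.990558 − 19 = -27.990558
x = r cos θ + √(L² − h²) = -22.252413 + 232.319884 = 210.067472
dx/dθ = −r sin θ − h·r cos θ/√(L² − h²) (θ in radians; h = -27.990558) = 6.309525

x = 210.0675, dx/dθ = 6.3095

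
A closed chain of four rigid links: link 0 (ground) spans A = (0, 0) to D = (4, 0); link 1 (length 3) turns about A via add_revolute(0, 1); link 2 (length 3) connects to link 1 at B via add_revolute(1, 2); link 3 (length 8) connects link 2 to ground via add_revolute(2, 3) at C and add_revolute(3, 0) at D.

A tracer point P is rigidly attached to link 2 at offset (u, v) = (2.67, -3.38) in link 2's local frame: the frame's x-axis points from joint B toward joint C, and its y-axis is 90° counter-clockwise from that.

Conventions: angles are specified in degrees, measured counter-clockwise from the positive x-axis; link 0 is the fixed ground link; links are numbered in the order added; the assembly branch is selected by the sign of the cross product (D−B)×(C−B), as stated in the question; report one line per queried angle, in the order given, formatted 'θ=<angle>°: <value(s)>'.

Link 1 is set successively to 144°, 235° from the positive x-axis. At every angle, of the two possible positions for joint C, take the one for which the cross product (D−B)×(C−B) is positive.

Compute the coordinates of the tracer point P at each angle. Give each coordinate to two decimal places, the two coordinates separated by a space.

A=(0,0), D=(4.00,0)
θ=144°: B = A + 3.00·(cos144°, sin144°) = (-2.4271, 1.7634)
θ=144°: |BD| = 6.6646
θ=144°: circle(B,3.00) ∩ circle(D,8.00): a=-0.7940, h=2.8930
θ=144°:   candidates: C₊=(-2.4273,4.7634) cross=19.281; C₋=(-3.9582,-0.8165) cross=-19.281
θ=144°:   branch + wants cross > 0 → take C=(-2.4273,4.7634) (cross=19.281)
θ=144°: ex = (C−B)/|BC| = (-0.0001,1.0000); ey = (-1.0000,-0.0001)
θ=144°: P = B + 2.67·ex + -3.38·ey = (0.9527,4.4337)
θ=235°: B = A + 3.00·(cos235°, sin235°) = (-1.7207, -2.4575)
θ=235°: |BD| = 6.2262
θ=235°: circle(B,3.00) ∩ circle(D,8.00): a=-1.3037, h=2.7019
θ=235°:   candidates: C₊=(-3.9850,-0.4895) cross=16.823; C₋=(-1.8521,-5.4546) cross=-16.823
θ=235°:   branch + wants cross > 0 → take C=(-3.9850,-0.4895) (cross=16.823)
θ=235°: ex = (C−B)/|BC| = (-0.7548,0.6560); ey = (-0.6560,-0.7548)
θ=235°: P = B + 2.67·ex + -3.38·ey = (-1.5187,1.8452)

θ=144°: 0.95 4.43
θ=235°: -1.52 1.85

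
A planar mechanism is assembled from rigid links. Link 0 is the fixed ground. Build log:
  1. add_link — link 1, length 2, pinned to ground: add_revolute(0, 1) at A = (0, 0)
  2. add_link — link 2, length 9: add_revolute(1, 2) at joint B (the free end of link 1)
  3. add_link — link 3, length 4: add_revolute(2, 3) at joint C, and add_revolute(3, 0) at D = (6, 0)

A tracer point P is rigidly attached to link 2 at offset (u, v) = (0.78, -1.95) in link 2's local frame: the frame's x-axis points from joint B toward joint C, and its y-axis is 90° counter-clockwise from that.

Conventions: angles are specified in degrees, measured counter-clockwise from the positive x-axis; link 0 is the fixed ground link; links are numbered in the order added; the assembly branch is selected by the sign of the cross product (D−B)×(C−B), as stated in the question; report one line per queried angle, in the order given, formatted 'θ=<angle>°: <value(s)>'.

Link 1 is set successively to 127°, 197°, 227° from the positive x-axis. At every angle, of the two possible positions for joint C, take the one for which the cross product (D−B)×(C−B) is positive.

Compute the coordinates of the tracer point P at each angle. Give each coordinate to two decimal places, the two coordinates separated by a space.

A=(0,0), D=(6.00,0)
θ=127°: B = A + 2.00·(cos127°, sin127°) = (-1.2036, 1.5973)
θ=127°: |BD| = 7.3786
θ=127°: circle(B,9.00) ∩ circle(D,4.00): a=8.0939, h=3.9355
θ=127°:   candidates: C₊=(7.5503,3.6873) cross=29.039; C₋=(5.8464,-3.9971) cross=-29.039
θ=127°:   branch + wants cross > 0 → take C=(7.5503,3.6873) (cross=29.039)
θ=127°: ex = (C−B)/|BC| = (0.9727,0.2322); ey = (-0.2322,0.9727)
θ=127°: P = B + 0.78·ex + -1.95·ey = (0.0079,-0.1183)
θ=197°: B = A + 2.00·(cos197°, sin197°) = (-1.9126, -0.5847)
θ=197°: |BD| = 7.9342
θ=197°: circle(B,9.00) ∩ circle(D,4.00): a=8.0633, h=3.9979
θ=197°:   candidates: C₊=(5.8341,3.9966) cross=31.720; C₋=(6.4234,-3.9775) cross=-31.720
θ=197°:   branch + wants cross > 0 → take C=(5.8341,3.9966) (cross=31.720)
θ=197°: ex = (C−B)/|BC| = (0.8607,0.5090); ey = (-0.5090,0.8607)
θ=197°: P = B + 0.78·ex + -1.95·ey = (-0.2486,-1.8662)
θ=227°: B = A + 2.00·(cos227°, sin227°) = (-1.3640, -1.4627)
θ=227°: |BD| = 7.5079
θ=227°: circle(B,9.00) ∩ circle(D,4.00): a=8.0827, h=3.9585
θ=227°:   candidates: C₊=(5.7926,3.9946) cross=29.720; C₋=(7.3351,-3.7706) cross=-29.720
θ=227°:   branch + wants cross > 0 → take C=(5.7926,3.9946) (cross=29.720)
θ=227°: ex = (C−B)/|BC| = (0.7952,0.6064); ey = (-0.6064,0.7952)
θ=227°: P = B + 0.78·ex + -1.95·ey = (0.4387,-2.5403)

θ=127°: 0.01 -0.12
θ=197°: -0.25 -1.87
θ=227°: 0.44 -2.54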